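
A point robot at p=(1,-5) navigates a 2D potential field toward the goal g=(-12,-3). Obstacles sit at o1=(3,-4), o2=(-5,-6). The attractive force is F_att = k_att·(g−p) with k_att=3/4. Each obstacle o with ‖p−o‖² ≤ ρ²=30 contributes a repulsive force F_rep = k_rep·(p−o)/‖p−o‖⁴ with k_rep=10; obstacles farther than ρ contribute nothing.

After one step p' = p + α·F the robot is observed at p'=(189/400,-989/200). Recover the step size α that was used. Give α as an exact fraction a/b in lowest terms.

α = 1/20

F_att = 3/4·(g−p) = 3/4·(-13,2) = (-9.7500,1.5000)
o1: d²=5 ≤ ρ²=30; F_rep = 10·(-2,-1)/5² = (-0.8000,-0.4000)
o2: d²=37 > ρ²=30 → inactive
F = F_att + ΣF_rep = (-10.5500,1.1000)
Δp = p'−p = (-0.5275,0.0550); α = Δx/Fx = (-211/400) / (-211/20) = 1/20
check: Δy/Fy = (11/200) / (11/10) = 1/20 ✓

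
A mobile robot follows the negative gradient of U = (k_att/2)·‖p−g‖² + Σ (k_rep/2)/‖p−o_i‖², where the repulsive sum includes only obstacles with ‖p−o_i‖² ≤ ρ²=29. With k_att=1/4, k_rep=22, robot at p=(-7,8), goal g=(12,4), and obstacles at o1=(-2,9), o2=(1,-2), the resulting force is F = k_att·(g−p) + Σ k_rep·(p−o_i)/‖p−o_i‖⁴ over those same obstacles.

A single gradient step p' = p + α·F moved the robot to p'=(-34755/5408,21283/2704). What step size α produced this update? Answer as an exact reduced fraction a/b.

α = 1/8

F_att = 1/4·(g−p) = 1/4·(19,-4) = (4.7500,-1.0000)
o1: d²=26 ≤ ρ²=29; F_rep = 22·(-5,-1)/26² = (-0.1627,-0.0325)
o2: d²=164 > ρ²=29 → inactive
F = F_att + ΣF_rep = (4.5873,-1.0325)
Δp = p'−p = (0.5734,-0.1291); α = Δx/Fx = (3101/5408) / (3101/676) = 1/8
check: Δy/Fy = (-349/2704) / (-349/338) = 1/8 ✓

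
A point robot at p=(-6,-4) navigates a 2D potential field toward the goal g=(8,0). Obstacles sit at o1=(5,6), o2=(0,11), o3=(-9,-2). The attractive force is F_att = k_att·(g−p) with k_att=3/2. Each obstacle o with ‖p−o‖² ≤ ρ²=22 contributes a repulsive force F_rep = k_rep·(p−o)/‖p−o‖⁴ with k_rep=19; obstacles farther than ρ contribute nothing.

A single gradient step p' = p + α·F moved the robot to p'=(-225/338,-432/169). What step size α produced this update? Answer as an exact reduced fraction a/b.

α = 1/4

F_att = 3/2·(g−p) = 3/2·(14,4) = (21.0000,6.0000)
o1: d²=221 > ρ²=22 → inactive
o2: d²=261 > ρ²=22 → inactive
o3: d²=13 ≤ ρ²=22; F_rep = 19·(3,-2)/13² = (0.3373,-0.2249)
F = F_att + ΣF_rep = (21.3373,5.7751)
Δp = p'−p = (5.3343,1.4438); α = Δx/Fx = (1803/338) / (3606/169) = 1/4
check: Δy/Fy = (244/169) / (976/169) = 1/4 ✓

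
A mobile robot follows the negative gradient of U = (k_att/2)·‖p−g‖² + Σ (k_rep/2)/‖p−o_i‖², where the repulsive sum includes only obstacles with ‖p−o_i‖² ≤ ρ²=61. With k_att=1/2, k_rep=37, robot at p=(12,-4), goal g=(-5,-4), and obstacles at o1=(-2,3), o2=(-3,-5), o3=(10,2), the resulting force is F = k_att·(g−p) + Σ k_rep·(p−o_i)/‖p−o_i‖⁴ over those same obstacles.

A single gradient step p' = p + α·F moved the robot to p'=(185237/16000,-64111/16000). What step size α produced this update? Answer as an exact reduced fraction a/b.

F_att = 1/2·(g−p) = 1/2·(-17,0) = (-8.5000,0.0000)
o1: d²=245 > ρ²=61 → inactive
o2: d²=226 > ρ²=61 → inactive
o3: d²=40 ≤ ρ²=61; F_rep = 37·(2,-6)/40² = (0.0462,-0.1388)
F = F_att + ΣF_rep = (-8.4537,-0.1388)
Δp = p'−p = (-0.4227,-0.0069); α = Δx/Fx = (-6763/16000) / (-6763/800) = 1/20
check: Δy/Fy = (-111/16000) / (-111/800) = 1/20 ✓

α = 1/20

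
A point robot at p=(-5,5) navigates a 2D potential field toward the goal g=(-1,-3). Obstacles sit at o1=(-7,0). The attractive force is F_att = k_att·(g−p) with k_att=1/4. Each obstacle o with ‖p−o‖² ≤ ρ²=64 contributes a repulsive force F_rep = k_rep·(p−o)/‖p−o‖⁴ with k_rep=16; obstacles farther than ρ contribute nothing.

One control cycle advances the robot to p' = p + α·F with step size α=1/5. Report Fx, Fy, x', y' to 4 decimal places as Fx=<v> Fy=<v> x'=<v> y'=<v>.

Fx=1.0380 Fy=-1.9049 x'=-4.7924 y'=4.6190

F_att = 1/4·(g−p) = 1/4·(4,-8) = (1.0000,-2.0000)
o1: d²=29 ≤ ρ²=64; F_rep = 16·(2,5)/29² = (0.0380,0.0951)
F = F_att + ΣF_rep = (1.0380,-1.9049)
p' = p + 1/5·F = (-4.7924,4.6190)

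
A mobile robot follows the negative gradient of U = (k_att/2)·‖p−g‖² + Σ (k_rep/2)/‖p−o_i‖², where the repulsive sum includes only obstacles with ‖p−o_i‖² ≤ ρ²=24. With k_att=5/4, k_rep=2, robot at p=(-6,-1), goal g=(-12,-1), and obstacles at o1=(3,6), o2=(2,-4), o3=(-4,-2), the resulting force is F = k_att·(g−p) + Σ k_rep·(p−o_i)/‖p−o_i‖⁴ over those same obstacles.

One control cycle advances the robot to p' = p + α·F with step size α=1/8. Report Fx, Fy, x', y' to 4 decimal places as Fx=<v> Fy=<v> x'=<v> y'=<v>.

Fx=-7.6600 Fy=0.0800 x'=-6.9575 y'=-0.9900

F_att = 5/4·(g−p) = 5/4·(-6,0) = (-7.5000,0.0000)
o1: d²=130 > ρ²=24 → inactive
o2: d²=73 > ρ²=24 → inactive
o3: d²=5 ≤ ρ²=24; F_rep = 2·(-2,1)/5² = (-0.1600,0.0800)
F = F_att + ΣF_rep = (-7.6600,0.0800)
p' = p + 1/8·F = (-6.9575,-0.9900)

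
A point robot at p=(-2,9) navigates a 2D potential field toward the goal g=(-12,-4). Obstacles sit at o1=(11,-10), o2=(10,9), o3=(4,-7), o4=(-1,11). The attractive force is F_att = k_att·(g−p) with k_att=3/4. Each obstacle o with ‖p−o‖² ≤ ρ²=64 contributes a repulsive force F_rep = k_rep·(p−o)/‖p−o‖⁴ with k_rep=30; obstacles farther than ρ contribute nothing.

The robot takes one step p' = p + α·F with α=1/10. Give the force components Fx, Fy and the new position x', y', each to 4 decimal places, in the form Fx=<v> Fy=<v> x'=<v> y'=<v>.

F_att = 3/4·(g−p) = 3/4·(-10,-13) = (-7.5000,-9.7500)
o1: d²=530 > ρ²=64 → inactive
o2: d²=144 > ρ²=64 → inactive
o3: d²=292 > ρ²=64 → inactive
o4: d²=5 ≤ ρ²=64; F_rep = 30·(-1,-2)/5² = (-1.2000,-2.4000)
F = F_att + ΣF_rep = (-8.7000,-12.1500)
p' = p + 1/10·F = (-2.8700,7.7850)

Fx=-8.7000 Fy=-12.1500 x'=-2.8700 y'=7.7850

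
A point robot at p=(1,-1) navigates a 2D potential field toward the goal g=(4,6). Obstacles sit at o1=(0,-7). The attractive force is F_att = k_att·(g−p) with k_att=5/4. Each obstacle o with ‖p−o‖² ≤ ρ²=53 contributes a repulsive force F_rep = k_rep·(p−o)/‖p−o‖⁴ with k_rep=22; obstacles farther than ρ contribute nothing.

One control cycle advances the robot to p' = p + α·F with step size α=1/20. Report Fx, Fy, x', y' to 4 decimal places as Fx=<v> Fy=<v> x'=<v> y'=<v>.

Fx=3.7661 Fy=8.8464 x'=1.1883 y'=-0.5577

F_att = 5/4·(g−p) = 5/4·(3,7) = (3.7500,8.7500)
o1: d²=37 ≤ ρ²=53; F_rep = 22·(1,6)/37² = (0.0161,0.0964)
F = F_att + ΣF_rep = (3.7661,8.8464)
p' = p + 1/20·F = (1.1883,-0.5577)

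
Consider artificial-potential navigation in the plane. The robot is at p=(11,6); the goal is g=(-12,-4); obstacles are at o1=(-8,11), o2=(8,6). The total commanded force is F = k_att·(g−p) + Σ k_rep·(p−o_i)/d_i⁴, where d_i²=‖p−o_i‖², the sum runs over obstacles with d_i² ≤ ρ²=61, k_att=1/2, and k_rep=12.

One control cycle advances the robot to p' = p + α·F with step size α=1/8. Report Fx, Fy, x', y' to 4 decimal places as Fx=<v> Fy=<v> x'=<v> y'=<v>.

Fx=-11.0556 Fy=-5.0000 x'=9.6181 y'=5.3750

F_att = 1/2·(g−p) = 1/2·(-23,-10) = (-11.5000,-5.0000)
o1: d²=386 > ρ²=61 → inactive
o2: d²=9 ≤ ρ²=61; F_rep = 12·(3,0)/9² = (0.4444,0.0000)
F = F_att + ΣF_rep = (-11.0556,-5.0000)
p' = p + 1/8·F = (9.6181,5.3750)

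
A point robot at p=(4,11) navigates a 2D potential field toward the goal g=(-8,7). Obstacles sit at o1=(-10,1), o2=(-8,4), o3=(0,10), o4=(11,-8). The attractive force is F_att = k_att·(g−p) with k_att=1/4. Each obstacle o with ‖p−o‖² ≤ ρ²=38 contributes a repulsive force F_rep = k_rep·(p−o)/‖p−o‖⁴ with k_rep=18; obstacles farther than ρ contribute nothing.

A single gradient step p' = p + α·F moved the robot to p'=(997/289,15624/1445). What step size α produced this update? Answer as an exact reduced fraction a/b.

α = 1/5

F_att = 1/4·(g−p) = 1/4·(-12,-4) = (-3.0000,-1.0000)
o1: d²=296 > ρ²=38 → inactive
o2: d²=193 > ρ²=38 → inactive
o3: d²=17 ≤ ρ²=38; F_rep = 18·(4,1)/17² = (0.2491,0.0623)
o4: d²=410 > ρ²=38 → inactive
F = F_att + ΣF_rep = (-2.7509,-0.9377)
Δp = p'−p = (-0.5502,-0.1875); α = Δx/Fx = (-159/289) / (-795/289) = 1/5
check: Δy/Fy = (-271/1445) / (-271/289) = 1/5 ✓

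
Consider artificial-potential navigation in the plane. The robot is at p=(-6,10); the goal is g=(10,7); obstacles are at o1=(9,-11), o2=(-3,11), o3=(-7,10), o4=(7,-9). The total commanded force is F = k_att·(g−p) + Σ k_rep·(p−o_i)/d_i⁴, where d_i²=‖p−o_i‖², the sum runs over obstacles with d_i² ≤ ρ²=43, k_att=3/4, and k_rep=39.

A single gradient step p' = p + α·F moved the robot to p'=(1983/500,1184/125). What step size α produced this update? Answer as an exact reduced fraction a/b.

α = 1/5

F_att = 3/4·(g−p) = 3/4·(16,-3) = (12.0000,-2.2500)
o1: d²=666 > ρ²=43 → inactive
o2: d²=10 ≤ ρ²=43; F_rep = 39·(-3,-1)/10² = (-1.1700,-0.3900)
o3: d²=1 ≤ ρ²=43; F_rep = 39·(1,0)/1² = (39.0000,0.0000)
o4: d²=530 > ρ²=43 → inactive
F = F_att + ΣF_rep = (49.8300,-2.6400)
Δp = p'−p = (9.9660,-0.5280); α = Δx/Fx = (4983/500) / (4983/100) = 1/5
check: Δy/Fy = (-66/125) / (-66/25) = 1/5 ✓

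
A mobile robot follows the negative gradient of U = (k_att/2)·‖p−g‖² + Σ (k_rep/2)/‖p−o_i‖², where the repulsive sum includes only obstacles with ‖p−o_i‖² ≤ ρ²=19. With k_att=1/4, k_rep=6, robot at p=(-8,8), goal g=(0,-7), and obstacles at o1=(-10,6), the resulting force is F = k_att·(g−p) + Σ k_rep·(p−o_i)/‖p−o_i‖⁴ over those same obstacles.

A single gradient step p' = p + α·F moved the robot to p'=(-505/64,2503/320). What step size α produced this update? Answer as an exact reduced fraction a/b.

F_att = 1/4·(g−p) = 1/4·(8,-15) = (2.0000,-3.7500)
o1: d²=8 ≤ ρ²=19; F_rep = 6·(2,2)/8² = (0.1875,0.1875)
F = F_att + ΣF_rep = (2.1875,-3.5625)
Δp = p'−p = (0.1094,-0.1781); α = Δx/Fx = (7/64) / (35/16) = 1/20
check: Δy/Fy = (-57/320) / (-57/16) = 1/20 ✓

α = 1/20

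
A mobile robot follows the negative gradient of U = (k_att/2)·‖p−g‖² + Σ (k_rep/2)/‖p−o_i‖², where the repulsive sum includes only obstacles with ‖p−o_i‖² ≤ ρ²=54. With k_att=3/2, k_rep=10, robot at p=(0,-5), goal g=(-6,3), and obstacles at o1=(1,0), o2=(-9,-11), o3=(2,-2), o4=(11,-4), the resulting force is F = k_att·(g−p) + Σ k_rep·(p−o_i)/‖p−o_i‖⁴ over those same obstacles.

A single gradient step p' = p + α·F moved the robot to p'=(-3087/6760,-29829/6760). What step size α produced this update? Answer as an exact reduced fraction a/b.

F_att = 3/2·(g−p) = 3/2·(-6,8) = (-9.0000,12.0000)
o1: d²=26 ≤ ρ²=54; F_rep = 10·(-1,-5)/26² = (-0.0148,-0.0740)
o2: d²=117 > ρ²=54 → inactive
o3: d²=13 ≤ ρ²=54; F_rep = 10·(-2,-3)/13² = (-0.1183,-0.1775)
o4: d²=122 > ρ²=54 → inactive
F = F_att + ΣF_rep = (-9.1331,11.7485)
Δp = p'−p = (-0.4567,0.5874); α = Δx/Fx = (-3087/6760) / (-3087/338) = 1/20
check: Δy/Fy = (3971/6760) / (3971/338) = 1/20 ✓

α = 1/20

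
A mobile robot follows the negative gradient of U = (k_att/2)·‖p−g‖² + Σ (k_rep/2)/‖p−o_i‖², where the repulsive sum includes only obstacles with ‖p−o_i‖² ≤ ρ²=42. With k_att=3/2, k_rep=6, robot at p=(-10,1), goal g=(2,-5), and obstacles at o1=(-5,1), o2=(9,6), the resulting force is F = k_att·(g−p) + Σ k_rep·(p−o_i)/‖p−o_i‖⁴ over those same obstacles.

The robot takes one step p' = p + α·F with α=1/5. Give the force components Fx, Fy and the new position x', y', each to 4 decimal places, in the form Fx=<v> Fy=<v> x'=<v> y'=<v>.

F_att = 3/2·(g−p) = 3/2·(12,-6) = (18.0000,-9.0000)
o1: d²=25 ≤ ρ²=42; F_rep = 6·(-5,0)/25² = (-0.0480,0.0000)
o2: d²=386 > ρ²=42 → inactive
F = F_att + ΣF_rep = (17.9520,-9.0000)
p' = p + 1/5·F = (-6.4096,-0.8000)

Fx=17.9520 Fy=-9.0000 x'=-6.4096 y'=-0.8000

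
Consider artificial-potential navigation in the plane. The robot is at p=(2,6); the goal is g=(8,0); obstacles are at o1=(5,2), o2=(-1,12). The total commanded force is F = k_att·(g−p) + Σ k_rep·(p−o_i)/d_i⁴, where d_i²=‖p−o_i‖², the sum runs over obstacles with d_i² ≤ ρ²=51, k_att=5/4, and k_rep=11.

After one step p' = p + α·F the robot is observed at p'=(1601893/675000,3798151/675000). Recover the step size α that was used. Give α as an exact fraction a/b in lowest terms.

F_att = 5/4·(g−p) = 5/4·(6,-6) = (7.5000,-7.5000)
o1: d²=25 ≤ ρ²=51; F_rep = 11·(-3,4)/25² = (-0.0528,0.0704)
o2: d²=45 ≤ ρ²=51; F_rep = 11·(3,-6)/45² = (0.0163,-0.0326)
F = F_att + ΣF_rep = (7.4635,-7.4622)
Δp = p'−p = (0.3732,-0.3731); α = Δx/Fx = (251893/675000) / (251893/33750) = 1/20
check: Δy/Fy = (-251849/675000) / (-251849/33750) = 1/20 ✓

α = 1/20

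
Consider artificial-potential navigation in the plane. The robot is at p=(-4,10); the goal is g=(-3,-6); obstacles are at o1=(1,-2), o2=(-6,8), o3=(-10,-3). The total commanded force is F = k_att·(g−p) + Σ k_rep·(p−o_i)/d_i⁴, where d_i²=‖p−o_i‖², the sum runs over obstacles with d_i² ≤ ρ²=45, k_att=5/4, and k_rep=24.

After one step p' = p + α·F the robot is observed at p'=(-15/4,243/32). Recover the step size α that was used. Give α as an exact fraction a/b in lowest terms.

α = 1/8

F_att = 5/4·(g−p) = 5/4·(1,-16) = (1.2500,-20.0000)
o1: d²=169 > ρ²=45 → inactive
o2: d²=8 ≤ ρ²=45; F_rep = 24·(2,2)/8² = (0.7500,0.7500)
o3: d²=205 > ρ²=45 → inactive
F = F_att + ΣF_rep = (2.0000,-19.2500)
Δp = p'−p = (0.2500,-2.4062); α = Δx/Fx = (1/4) / (2) = 1/8
check: Δy/Fy = (-77/32) / (-77/4) = 1/8 ✓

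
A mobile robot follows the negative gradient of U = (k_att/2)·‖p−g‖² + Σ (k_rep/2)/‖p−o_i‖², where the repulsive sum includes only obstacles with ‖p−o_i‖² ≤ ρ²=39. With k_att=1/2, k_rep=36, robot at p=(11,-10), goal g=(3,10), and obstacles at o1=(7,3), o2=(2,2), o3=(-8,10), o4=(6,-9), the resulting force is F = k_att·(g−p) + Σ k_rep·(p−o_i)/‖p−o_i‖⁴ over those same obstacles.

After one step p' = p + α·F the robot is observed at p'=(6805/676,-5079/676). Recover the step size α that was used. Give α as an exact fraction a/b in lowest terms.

F_att = 1/2·(g−p) = 1/2·(-8,20) = (-4.0000,10.0000)
o1: d²=185 > ρ²=39 → inactive
o2: d²=225 > ρ²=39 → inactive
o3: d²=761 > ρ²=39 → inactive
o4: d²=26 ≤ ρ²=39; F_rep = 36·(5,-1)/26² = (0.2663,-0.0533)
F = F_att + ΣF_rep = (-3.7337,9.9467)
Δp = p'−p = (-0.9334,2.4867); α = Δx/Fx = (-631/676) / (-631/169) = 1/4
check: Δy/Fy = (1681/676) / (1681/169) = 1/4 ✓

α = 1/4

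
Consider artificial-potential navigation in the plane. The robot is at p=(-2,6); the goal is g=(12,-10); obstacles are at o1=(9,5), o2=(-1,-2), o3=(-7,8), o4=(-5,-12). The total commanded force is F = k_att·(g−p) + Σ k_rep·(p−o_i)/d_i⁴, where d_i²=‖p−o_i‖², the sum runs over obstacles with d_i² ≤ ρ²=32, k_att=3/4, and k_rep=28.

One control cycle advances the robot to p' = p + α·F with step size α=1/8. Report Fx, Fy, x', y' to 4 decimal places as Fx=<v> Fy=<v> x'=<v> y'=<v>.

Fx=10.6665 Fy=-12.0666 x'=-0.6667 y'=4.4917

F_att = 3/4·(g−p) = 3/4·(14,-16) = (10.5000,-12.0000)
o1: d²=122 > ρ²=32 → inactive
o2: d²=65 > ρ²=32 → inactive
o3: d²=29 ≤ ρ²=32; F_rep = 28·(5,-2)/29² = (0.1665,-0.0666)
o4: d²=333 > ρ²=32 → inactive
F = F_att + ΣF_rep = (10.6665,-12.0666)
p' = p + 1/8·F = (-0.6667,4.4917)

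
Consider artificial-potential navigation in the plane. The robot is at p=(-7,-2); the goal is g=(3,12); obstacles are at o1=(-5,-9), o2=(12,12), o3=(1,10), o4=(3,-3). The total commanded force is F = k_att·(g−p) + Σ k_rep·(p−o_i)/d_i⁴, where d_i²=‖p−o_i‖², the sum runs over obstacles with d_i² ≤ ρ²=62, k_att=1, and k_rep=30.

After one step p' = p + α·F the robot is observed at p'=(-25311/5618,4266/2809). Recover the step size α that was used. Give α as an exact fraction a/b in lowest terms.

F_att = 1·(g−p) = 1·(10,14) = (10.0000,14.0000)
o1: d²=53 ≤ ρ²=62; F_rep = 30·(-2,7)/53² = (-0.0214,0.0748)
o2: d²=557 > ρ²=62 → inactive
o3: d²=208 > ρ²=62 → inactive
o4: d²=101 > ρ²=62 → inactive
F = F_att + ΣF_rep = (9.9786,14.0748)
Δp = p'−p = (2.4947,3.5187); α = Δx/Fx = (14015/5618) / (28030/2809) = 1/4
check: Δy/Fy = (9884/2809) / (39536/2809) = 1/4 ✓

α = 1/4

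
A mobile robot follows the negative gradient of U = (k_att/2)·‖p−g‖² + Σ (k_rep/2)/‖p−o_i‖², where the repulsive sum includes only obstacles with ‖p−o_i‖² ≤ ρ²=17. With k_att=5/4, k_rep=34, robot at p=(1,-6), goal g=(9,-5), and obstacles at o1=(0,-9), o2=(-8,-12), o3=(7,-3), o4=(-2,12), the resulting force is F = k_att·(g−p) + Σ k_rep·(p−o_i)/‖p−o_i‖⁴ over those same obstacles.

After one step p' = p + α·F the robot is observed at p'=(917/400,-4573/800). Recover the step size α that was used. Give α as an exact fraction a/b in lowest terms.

α = 1/8

F_att = 5/4·(g−p) = 5/4·(8,1) = (10.0000,1.2500)
o1: d²=10 ≤ ρ²=17; F_rep = 34·(1,3)/10² = (0.3400,1.0200)
o2: d²=117 > ρ²=17 → inactive
o3: d²=45 > ρ²=17 → inactive
o4: d²=333 > ρ²=17 → inactive
F = F_att + ΣF_rep = (10.3400,2.2700)
Δp = p'−p = (1.2925,0.2838); α = Δx/Fx = (517/400) / (517/50) = 1/8
check: Δy/Fy = (227/800) / (227/100) = 1/8 ✓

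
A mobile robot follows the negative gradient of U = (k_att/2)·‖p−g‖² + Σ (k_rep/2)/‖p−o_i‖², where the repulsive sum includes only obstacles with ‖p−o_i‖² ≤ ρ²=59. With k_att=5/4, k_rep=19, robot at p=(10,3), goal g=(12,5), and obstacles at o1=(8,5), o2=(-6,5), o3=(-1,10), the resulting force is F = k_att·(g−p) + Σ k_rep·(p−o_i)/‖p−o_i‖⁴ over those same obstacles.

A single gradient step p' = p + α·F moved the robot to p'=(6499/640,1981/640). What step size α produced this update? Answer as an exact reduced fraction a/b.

F_att = 5/4·(g−p) = 5/4·(2,2) = (2.5000,2.5000)
o1: d²=8 ≤ ρ²=59; F_rep = 19·(2,-2)/8² = (0.5938,-0.5938)
o2: d²=260 > ρ²=59 → inactive
o3: d²=170 > ρ²=59 → inactive
F = F_att + ΣF_rep = (3.0938,1.9062)
Δp = p'−p = (0.1547,0.0953); α = Δx/Fx = (99/640) / (99/32) = 1/20
check: Δy/Fy = (61/640) / (61/32) = 1/20 ✓

α = 1/20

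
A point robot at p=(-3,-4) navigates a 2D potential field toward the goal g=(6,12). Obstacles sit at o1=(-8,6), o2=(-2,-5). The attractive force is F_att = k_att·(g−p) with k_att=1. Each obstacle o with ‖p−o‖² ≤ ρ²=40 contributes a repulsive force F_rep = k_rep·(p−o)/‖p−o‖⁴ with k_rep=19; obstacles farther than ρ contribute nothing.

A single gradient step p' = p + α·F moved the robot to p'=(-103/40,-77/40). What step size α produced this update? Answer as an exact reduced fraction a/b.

α = 1/10

F_att = 1·(g−p) = 1·(9,16) = (9.0000,16.0000)
o1: d²=125 > ρ²=40 → inactive
o2: d²=2 ≤ ρ²=40; F_rep = 19·(-1,1)/2² = (-4.7500,4.7500)
F = F_att + ΣF_rep = (4.2500,20.7500)
Δp = p'−p = (0.4250,2.0750); α = Δx/Fx = (17/40) / (17/4) = 1/10
check: Δy/Fy = (83/40) / (83/4) = 1/10 ✓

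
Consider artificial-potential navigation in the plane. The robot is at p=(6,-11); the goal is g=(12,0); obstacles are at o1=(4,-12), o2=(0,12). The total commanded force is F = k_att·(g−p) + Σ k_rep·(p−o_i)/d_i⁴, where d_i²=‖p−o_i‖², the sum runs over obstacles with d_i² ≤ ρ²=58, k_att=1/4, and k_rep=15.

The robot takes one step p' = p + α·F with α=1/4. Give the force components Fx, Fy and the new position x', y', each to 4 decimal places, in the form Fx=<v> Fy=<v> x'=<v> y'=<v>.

F_att = 1/4·(g−p) = 1/4·(6,11) = (1.5000,2.7500)
o1: d²=5 ≤ ρ²=58; F_rep = 15·(2,1)/5² = (1.2000,0.6000)
o2: d²=565 > ρ²=58 → inactive
F = F_att + ΣF_rep = (2.7000,3.3500)
p' = p + 1/4·F = (6.6750,-10.1625)

Fx=2.7000 Fy=3.3500 x'=6.6750 y'=-10.1625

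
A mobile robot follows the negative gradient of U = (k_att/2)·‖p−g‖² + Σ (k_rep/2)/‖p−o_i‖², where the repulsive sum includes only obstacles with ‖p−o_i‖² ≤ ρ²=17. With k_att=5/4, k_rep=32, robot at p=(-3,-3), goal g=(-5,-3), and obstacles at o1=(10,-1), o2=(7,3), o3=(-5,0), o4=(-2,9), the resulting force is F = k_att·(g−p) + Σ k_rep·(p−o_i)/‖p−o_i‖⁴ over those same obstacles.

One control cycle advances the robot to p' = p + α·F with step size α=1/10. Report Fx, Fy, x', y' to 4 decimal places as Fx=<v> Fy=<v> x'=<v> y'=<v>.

Fx=-2.1213 Fy=-0.5680 x'=-3.2121 y'=-3.0568

F_att = 5/4·(g−p) = 5/4·(-2,0) = (-2.5000,0.0000)
o1: d²=173 > ρ²=17 → inactive
o2: d²=136 > ρ²=17 → inactive
o3: d²=13 ≤ ρ²=17; F_rep = 32·(2,-3)/13² = (0.3787,-0.5680)
o4: d²=145 > ρ²=17 → inactive
F = F_att + ΣF_rep = (-2.1213,-0.5680)
p' = p + 1/10·F = (-3.2121,-3.0568)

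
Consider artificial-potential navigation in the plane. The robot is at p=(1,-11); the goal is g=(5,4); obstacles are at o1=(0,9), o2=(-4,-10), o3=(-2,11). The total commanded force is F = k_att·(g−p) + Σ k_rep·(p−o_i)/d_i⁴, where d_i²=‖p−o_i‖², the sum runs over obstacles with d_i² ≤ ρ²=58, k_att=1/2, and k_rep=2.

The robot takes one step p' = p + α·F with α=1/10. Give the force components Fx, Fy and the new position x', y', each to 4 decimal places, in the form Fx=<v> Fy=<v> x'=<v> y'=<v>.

F_att = 1/2·(g−p) = 1/2·(4,15) = (2.0000,7.5000)
o1: d²=401 > ρ²=58 → inactive
o2: d²=26 ≤ ρ²=58; F_rep = 2·(5,-1)/26² = (0.0148,-0.0030)
o3: d²=493 > ρ²=58 → inactive
F = F_att + ΣF_rep = (2.0148,7.4970)
p' = p + 1/10·F = (1.2015,-10.2503)

Fx=2.0148 Fy=7.4970 x'=1.2015 y'=-10.2503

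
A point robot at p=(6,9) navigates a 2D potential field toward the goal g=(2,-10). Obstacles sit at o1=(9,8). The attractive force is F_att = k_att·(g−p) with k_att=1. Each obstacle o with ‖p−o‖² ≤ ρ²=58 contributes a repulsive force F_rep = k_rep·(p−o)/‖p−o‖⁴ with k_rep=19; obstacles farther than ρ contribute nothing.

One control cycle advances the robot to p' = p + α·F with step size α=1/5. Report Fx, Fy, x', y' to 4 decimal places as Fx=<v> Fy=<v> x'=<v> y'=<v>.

Fx=-4.5700 Fy=-18.8100 x'=5.0860 y'=5.2380

F_att = 1·(g−p) = 1·(-4,-19) = (-4.0000,-19.0000)
o1: d²=10 ≤ ρ²=58; F_rep = 19·(-3,1)/10² = (-0.5700,0.1900)
F = F_att + ΣF_rep = (-4.5700,-18.8100)
p' = p + 1/5·F = (5.0860,5.2380)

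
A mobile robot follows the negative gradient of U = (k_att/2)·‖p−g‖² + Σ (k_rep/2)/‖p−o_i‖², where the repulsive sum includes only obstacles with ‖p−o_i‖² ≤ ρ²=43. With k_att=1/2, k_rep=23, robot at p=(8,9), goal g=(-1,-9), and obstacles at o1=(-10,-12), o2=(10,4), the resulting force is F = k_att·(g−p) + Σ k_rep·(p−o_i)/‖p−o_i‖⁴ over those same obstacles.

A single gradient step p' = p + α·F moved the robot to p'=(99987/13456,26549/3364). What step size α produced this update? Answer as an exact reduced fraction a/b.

F_att = 1/2·(g−p) = 1/2·(-9,-18) = (-4.5000,-9.0000)
o1: d²=765 > ρ²=43 → inactive
o2: d²=29 ≤ ρ²=43; F_rep = 23·(-2,5)/29² = (-0.0547,0.1367)
F = F_att + ΣF_rep = (-4.5547,-8.8633)
Δp = p'−p = (-0.5693,-1.1079); α = Δx/Fx = (-7661/13456) / (-7661/1682) = 1/8
check: Δy/Fy = (-3727/3364) / (-7454/841) = 1/8 ✓

α = 1/8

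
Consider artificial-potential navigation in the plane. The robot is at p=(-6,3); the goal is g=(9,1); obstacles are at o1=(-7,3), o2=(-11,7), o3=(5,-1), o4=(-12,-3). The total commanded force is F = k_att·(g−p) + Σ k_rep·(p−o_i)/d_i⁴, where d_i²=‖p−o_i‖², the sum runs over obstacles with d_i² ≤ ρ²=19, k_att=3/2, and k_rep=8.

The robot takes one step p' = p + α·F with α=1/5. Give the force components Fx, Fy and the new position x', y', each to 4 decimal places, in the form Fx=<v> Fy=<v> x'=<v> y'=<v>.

F_att = 3/2·(g−p) = 3/2·(15,-2) = (22.5000,-3.0000)
o1: d²=1 ≤ ρ²=19; F_rep = 8·(1,0)/1² = (8.0000,0.0000)
o2: d²=41 > ρ²=19 → inactive
o3: d²=137 > ρ²=19 → inactive
o4: d²=72 > ρ²=19 → inactive
F = F_att + ΣF_rep = (30.5000,-3.0000)
p' = p + 1/5·F = (0.1000,2.4000)

Fx=30.5000 Fy=-3.0000 x'=0.1000 y'=2.4000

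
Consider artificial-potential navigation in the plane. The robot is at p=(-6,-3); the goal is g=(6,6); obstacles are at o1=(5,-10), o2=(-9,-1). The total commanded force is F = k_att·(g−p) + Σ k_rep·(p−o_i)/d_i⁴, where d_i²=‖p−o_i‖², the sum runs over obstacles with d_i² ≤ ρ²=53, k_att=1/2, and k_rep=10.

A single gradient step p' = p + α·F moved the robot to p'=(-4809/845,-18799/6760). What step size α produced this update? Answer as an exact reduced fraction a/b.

α = 1/20

F_att = 1/2·(g−p) = 1/2·(12,9) = (6.0000,4.5000)
o1: d²=170 > ρ²=53 → inactive
o2: d²=13 ≤ ρ²=53; F_rep = 10·(3,-2)/13² = (0.1775,-0.1183)
F = F_att + ΣF_rep = (6.1775,4.3817)
Δp = p'−p = (0.3089,0.2191); α = Δx/Fx = (261/845) / (1044/169) = 1/20
check: Δy/Fy = (1481/6760) / (1481/338) = 1/20 ✓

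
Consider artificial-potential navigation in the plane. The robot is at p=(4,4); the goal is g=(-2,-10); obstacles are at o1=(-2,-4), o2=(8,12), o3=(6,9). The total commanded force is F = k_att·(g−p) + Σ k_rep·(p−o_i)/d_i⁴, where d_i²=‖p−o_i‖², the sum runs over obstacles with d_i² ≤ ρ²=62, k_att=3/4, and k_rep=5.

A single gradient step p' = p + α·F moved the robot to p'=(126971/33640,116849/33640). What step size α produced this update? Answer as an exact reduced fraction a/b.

α = 1/20

F_att = 3/4·(g−p) = 3/4·(-6,-14) = (-4.5000,-10.5000)
o1: d²=100 > ρ²=62 → inactive
o2: d²=80 > ρ²=62 → inactive
o3: d²=29 ≤ ρ²=62; F_rep = 5·(-2,-5)/29² = (-0.0119,-0.0297)
F = F_att + ΣF_rep = (-4.5119,-10.5297)
Δp = p'−p = (-0.2256,-0.5265); α = Δx/Fx = (-7589/33640) / (-7589/1682) = 1/20
check: Δy/Fy = (-17711/33640) / (-17711/1682) = 1/20 ✓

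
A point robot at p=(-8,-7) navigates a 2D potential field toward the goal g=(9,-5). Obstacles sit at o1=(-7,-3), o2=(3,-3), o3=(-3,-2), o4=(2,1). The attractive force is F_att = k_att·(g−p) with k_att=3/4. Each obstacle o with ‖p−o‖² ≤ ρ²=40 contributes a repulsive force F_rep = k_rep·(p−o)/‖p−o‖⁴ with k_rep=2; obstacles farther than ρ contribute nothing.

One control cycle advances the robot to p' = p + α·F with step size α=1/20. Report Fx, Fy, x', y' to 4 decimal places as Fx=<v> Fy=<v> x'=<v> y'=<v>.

F_att = 3/4·(g−p) = 3/4·(17,2) = (12.7500,1.5000)
o1: d²=17 ≤ ρ²=40; F_rep = 2·(-1,-4)/17² = (-0.0069,-0.0277)
o2: d²=137 > ρ²=40 → inactive
o3: d²=50 > ρ²=40 → inactive
o4: d²=164 > ρ²=40 → inactive
F = F_att + ΣF_rep = (12.7431,1.4723)
p' = p + 1/20·F = (-7.3628,-6.9264)

Fx=12.7431 Fy=1.4723 x'=-7.3628 y'=-6.9264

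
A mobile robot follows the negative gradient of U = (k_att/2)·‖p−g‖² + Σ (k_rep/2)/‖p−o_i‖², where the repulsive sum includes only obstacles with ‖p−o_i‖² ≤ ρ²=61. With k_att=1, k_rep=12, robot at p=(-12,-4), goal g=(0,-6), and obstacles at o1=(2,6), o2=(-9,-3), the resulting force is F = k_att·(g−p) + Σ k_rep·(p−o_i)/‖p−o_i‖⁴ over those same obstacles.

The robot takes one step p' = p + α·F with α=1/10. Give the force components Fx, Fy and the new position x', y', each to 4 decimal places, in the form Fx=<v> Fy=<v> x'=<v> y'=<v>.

F_att = 1·(g−p) = 1·(12,-2) = (12.0000,-2.0000)
o1: d²=296 > ρ²=61 → inactive
o2: d²=10 ≤ ρ²=61; F_rep = 12·(-3,-1)/10² = (-0.3600,-0.1200)
F = F_att + ΣF_rep = (11.6400,-2.1200)
p' = p + 1/10·F = (-10.8360,-4.2120)

Fx=11.6400 Fy=-2.1200 x'=-10.8360 y'=-4.2120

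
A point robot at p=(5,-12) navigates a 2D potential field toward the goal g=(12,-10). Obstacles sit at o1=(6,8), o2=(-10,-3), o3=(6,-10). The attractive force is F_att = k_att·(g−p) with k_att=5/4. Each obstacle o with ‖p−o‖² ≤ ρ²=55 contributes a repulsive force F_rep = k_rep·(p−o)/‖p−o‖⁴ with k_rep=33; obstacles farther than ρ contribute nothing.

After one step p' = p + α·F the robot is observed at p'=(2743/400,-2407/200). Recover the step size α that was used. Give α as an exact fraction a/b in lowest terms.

α = 1/4

F_att = 5/4·(g−p) = 5/4·(7,2) = (8.7500,2.5000)
o1: d²=401 > ρ²=55 → inactive
o2: d²=306 > ρ²=55 → inactive
o3: d²=5 ≤ ρ²=55; F_rep = 33·(-1,-2)/5² = (-1.3200,-2.6400)
F = F_att + ΣF_rep = (7.4300,-0.1400)
Δp = p'−p = (1.8575,-0.0350); α = Δx/Fx = (743/400) / (743/100) = 1/4
check: Δy/Fy = (-7/200) / (-7/50) = 1/4 ✓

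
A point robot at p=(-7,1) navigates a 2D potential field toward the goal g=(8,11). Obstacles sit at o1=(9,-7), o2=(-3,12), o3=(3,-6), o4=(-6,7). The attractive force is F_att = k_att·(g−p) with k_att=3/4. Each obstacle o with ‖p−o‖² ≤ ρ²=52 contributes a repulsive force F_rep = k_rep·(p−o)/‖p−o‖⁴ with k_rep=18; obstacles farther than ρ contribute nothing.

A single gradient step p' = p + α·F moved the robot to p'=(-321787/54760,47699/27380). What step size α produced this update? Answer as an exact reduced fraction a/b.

F_att = 3/4·(g−p) = 3/4·(15,10) = (11.2500,7.5000)
o1: d²=320 > ρ²=52 → inactive
o2: d²=137 > ρ²=52 → inactive
o3: d²=149 > ρ²=52 → inactive
o4: d²=37 ≤ ρ²=52; F_rep = 18·(-1,-6)/37² = (-0.0131,-0.0789)
F = F_att + ΣF_rep = (11.2369,7.4211)
Δp = p'−p = (1.1237,0.7421); α = Δx/Fx = (61533/54760) / (61533/5476) = 1/10
check: Δy/Fy = (20319/27380) / (20319/2738) = 1/10 ✓

α = 1/10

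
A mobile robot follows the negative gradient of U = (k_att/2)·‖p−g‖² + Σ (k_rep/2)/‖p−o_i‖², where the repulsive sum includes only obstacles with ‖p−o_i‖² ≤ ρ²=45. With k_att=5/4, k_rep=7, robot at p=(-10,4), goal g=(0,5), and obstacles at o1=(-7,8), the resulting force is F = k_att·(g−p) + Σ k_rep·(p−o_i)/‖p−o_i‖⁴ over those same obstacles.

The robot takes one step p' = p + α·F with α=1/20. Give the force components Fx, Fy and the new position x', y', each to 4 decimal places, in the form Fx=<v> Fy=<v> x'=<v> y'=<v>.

F_att = 5/4·(g−p) = 5/4·(10,1) = (12.5000,1.2500)
o1: d²=25 ≤ ρ²=45; F_rep = 7·(-3,-4)/25² = (-0.0336,-0.0448)
F = F_att + ΣF_rep = (12.4664,1.2052)
p' = p + 1/20·F = (-9.3767,4.0603)

Fx=12.4664 Fy=1.2052 x'=-9.3767 y'=4.0603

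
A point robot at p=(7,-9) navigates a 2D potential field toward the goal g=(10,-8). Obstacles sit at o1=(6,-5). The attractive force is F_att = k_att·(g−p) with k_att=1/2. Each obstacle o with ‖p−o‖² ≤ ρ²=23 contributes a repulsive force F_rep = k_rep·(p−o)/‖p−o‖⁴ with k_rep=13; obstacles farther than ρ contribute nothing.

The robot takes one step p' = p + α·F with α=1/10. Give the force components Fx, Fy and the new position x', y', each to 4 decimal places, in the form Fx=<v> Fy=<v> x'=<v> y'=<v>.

F_att = 1/2·(g−p) = 1/2·(3,1) = (1.5000,0.5000)
o1: d²=17 ≤ ρ²=23; F_rep = 13·(1,-4)/17² = (0.0450,-0.1799)
F = F_att + ΣF_rep = (1.5450,0.3201)
p' = p + 1/10·F = (7.1545,-8.9680)

Fx=1.5450 Fy=0.3201 x'=7.1545 y'=-8.9680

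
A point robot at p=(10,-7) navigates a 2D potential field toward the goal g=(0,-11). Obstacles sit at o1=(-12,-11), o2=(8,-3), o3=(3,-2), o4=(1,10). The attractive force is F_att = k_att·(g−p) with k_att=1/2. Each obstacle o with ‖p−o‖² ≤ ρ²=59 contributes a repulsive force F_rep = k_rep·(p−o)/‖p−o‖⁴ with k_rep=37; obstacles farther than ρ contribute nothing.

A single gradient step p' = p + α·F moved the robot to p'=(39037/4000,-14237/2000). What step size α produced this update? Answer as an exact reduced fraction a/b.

α = 1/20

F_att = 1/2·(g−p) = 1/2·(-10,-4) = (-5.0000,-2.0000)
o1: d²=500 > ρ²=59 → inactive
o2: d²=20 ≤ ρ²=59; F_rep = 37·(2,-4)/20² = (0.1850,-0.3700)
o3: d²=74 > ρ²=59 → inactive
o4: d²=370 > ρ²=59 → inactive
F = F_att + ΣF_rep = (-4.8150,-2.3700)
Δp = p'−p = (-0.2407,-0.1185); α = Δx/Fx = (-963/4000) / (-963/200) = 1/20
check: Δy/Fy = (-237/2000) / (-237/100) = 1/20 ✓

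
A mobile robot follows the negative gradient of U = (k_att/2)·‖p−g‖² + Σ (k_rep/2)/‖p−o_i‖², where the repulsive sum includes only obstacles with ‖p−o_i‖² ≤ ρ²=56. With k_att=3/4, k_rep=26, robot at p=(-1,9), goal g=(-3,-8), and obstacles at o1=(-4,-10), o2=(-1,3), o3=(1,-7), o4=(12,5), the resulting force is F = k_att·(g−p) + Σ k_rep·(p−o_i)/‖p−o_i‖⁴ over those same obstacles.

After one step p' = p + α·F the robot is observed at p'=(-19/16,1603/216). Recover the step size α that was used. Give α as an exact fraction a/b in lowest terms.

α = 1/8

F_att = 3/4·(g−p) = 3/4·(-2,-17) = (-1.5000,-12.7500)
o1: d²=370 > ρ²=56 → inactive
o2: d²=36 ≤ ρ²=56; F_rep = 26·(0,6)/36² = (0.0000,0.1204)
o3: d²=260 > ρ²=56 → inactive
o4: d²=185 > ρ²=56 → inactive
F = F_att + ΣF_rep = (-1.5000,-12.6296)
Δp = p'−p = (-0.1875,-1.5787); α = Δx/Fx = (-3/16) / (-3/2) = 1/8
check: Δy/Fy = (-341/216) / (-341/27) = 1/8 ✓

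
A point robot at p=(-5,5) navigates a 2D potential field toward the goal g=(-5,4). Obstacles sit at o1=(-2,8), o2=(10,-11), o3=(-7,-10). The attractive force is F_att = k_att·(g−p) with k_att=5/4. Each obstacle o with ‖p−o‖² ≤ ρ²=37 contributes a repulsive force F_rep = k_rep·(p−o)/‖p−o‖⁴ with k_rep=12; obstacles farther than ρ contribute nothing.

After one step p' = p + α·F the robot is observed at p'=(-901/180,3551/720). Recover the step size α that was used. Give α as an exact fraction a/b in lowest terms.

F_att = 5/4·(g−p) = 5/4·(0,-1) = (0.0000,-1.2500)
o1: d²=18 ≤ ρ²=37; F_rep = 12·(-3,-3)/18² = (-0.1111,-0.1111)
o2: d²=481 > ρ²=37 → inactive
o3: d²=229 > ρ²=37 → inactive
F = F_att + ΣF_rep = (-0.1111,-1.3611)
Δp = p'−p = (-0.0056,-0.0681); α = Δx/Fx = (-1/180) / (-1/9) = 1/20
check: Δy/Fy = (-49/720) / (-49/36) = 1/20 ✓

α = 1/20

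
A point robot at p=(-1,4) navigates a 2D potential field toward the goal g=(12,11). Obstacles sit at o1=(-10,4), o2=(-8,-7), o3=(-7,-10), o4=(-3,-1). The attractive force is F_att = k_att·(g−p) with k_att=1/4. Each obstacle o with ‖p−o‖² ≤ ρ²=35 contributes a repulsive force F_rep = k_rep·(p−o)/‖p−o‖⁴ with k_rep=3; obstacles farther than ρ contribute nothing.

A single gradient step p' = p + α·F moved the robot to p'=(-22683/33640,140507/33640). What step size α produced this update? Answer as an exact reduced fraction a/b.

F_att = 1/4·(g−p) = 1/4·(13,7) = (3.2500,1.7500)
o1: d²=81 > ρ²=35 → inactive
o2: d²=170 > ρ²=35 → inactive
o3: d²=232 > ρ²=35 → inactive
o4: d²=29 ≤ ρ²=35; F_rep = 3·(2,5)/29² = (0.0071,0.0178)
F = F_att + ΣF_rep = (3.2571,1.7678)
Δp = p'−p = (0.3257,0.1768); α = Δx/Fx = (10957/33640) / (10957/3364) = 1/10
check: Δy/Fy = (5947/33640) / (5947/3364) = 1/10 ✓

α = 1/10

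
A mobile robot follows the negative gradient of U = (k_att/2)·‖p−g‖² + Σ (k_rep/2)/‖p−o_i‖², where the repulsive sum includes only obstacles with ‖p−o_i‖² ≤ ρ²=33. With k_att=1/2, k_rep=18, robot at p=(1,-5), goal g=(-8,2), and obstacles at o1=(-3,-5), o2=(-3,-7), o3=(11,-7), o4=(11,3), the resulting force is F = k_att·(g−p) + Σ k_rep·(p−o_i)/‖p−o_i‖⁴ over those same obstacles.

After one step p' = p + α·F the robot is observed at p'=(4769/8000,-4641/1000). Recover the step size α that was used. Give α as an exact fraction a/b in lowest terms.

F_att = 1/2·(g−p) = 1/2·(-9,7) = (-4.5000,3.5000)
o1: d²=16 ≤ ρ²=33; F_rep = 18·(4,0)/16² = (0.2812,0.0000)
o2: d²=20 ≤ ρ²=33; F_rep = 18·(4,2)/20² = (0.1800,0.0900)
o3: d²=104 > ρ²=33 → inactive
o4: d²=164 > ρ²=33 → inactive
F = F_att + ΣF_rep = (-4.0388,3.5900)
Δp = p'−p = (-0.4039,0.3590); α = Δx/Fx = (-3231/8000) / (-3231/800) = 1/10
check: Δy/Fy = (359/1000) / (359/100) = 1/10 ✓

α = 1/10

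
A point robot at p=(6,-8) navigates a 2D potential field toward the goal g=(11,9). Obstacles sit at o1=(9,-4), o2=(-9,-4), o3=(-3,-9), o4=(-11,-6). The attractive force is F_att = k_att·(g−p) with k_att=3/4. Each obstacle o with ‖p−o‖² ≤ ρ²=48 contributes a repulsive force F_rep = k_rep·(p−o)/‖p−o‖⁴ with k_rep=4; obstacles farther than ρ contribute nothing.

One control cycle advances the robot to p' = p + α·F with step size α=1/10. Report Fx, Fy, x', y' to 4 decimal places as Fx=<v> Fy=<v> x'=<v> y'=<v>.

F_att = 3/4·(g−p) = 3/4·(5,17) = (3.7500,12.7500)
o1: d²=25 ≤ ρ²=48; F_rep = 4·(-3,-4)/25² = (-0.0192,-0.0256)
o2: d²=241 > ρ²=48 → inactive
o3: d²=82 > ρ²=48 → inactive
o4: d²=293 > ρ²=48 → inactive
F = F_att + ΣF_rep = (3.7308,12.7244)
p' = p + 1/10·F = (6.3731,-6.7276)

Fx=3.7308 Fy=12.7244 x'=6.3731 y'=-6.7276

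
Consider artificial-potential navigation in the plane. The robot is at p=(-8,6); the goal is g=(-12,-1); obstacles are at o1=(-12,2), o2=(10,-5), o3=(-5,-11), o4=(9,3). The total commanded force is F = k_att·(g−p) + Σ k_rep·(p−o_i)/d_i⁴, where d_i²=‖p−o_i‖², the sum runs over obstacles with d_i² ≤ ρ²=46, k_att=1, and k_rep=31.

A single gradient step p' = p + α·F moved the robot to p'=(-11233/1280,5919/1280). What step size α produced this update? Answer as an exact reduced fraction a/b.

α = 1/5

F_att = 1·(g−p) = 1·(-4,-7) = (-4.0000,-7.0000)
o1: d²=32 ≤ ρ²=46; F_rep = 31·(4,4)/32² = (0.1211,0.1211)
o2: d²=445 > ρ²=46 → inactive
o3: d²=298 > ρ²=46 → inactive
o4: d²=298 > ρ²=46 → inactive
F = F_att + ΣF_rep = (-3.8789,-6.8789)
Δp = p'−p = (-0.7758,-1.3758); α = Δx/Fx = (-993/1280) / (-993/256) = 1/5
check: Δy/Fy = (-1761/1280) / (-1761/256) = 1/5 ✓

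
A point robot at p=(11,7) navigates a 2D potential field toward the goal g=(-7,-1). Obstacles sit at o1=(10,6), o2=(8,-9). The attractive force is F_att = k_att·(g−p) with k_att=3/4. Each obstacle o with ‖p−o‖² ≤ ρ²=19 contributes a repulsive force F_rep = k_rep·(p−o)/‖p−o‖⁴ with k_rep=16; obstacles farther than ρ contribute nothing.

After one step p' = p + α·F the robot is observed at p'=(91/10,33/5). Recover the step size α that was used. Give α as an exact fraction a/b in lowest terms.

F_att = 3/4·(g−p) = 3/4·(-18,-8) = (-13.5000,-6.0000)
o1: d²=2 ≤ ρ²=19; F_rep = 16·(1,1)/2² = (4.0000,4.0000)
o2: d²=265 > ρ²=19 → inactive
F = F_att + ΣF_rep = (-9.5000,-2.0000)
Δp = p'−p = (-1.9000,-0.4000); α = Δx/Fx = (-19/10) / (-19/2) = 1/5
check: Δy/Fy = (-2/5) / (-2) = 1/5 ✓

α = 1/5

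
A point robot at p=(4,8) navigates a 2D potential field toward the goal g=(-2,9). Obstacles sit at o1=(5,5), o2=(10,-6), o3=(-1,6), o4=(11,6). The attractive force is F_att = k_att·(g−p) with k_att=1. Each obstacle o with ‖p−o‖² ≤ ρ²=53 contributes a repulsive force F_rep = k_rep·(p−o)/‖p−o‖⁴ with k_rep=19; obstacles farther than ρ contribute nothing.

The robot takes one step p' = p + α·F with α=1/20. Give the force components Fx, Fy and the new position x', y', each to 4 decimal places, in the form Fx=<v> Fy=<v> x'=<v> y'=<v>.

Fx=-6.1244 Fy=1.6287 x'=3.6938 y'=8.0814

F_att = 1·(g−p) = 1·(-6,1) = (-6.0000,1.0000)
o1: d²=10 ≤ ρ²=53; F_rep = 19·(-1,3)/10² = (-0.1900,0.5700)
o2: d²=232 > ρ²=53 → inactive
o3: d²=29 ≤ ρ²=53; F_rep = 19·(5,2)/29² = (0.1130,0.0452)
o4: d²=53 ≤ ρ²=53; F_rep = 19·(-7,2)/53² = (-0.0473,0.0135)
F = F_att + ΣF_rep = (-6.1244,1.6287)
p' = p + 1/20·F = (3.6938,8.0814)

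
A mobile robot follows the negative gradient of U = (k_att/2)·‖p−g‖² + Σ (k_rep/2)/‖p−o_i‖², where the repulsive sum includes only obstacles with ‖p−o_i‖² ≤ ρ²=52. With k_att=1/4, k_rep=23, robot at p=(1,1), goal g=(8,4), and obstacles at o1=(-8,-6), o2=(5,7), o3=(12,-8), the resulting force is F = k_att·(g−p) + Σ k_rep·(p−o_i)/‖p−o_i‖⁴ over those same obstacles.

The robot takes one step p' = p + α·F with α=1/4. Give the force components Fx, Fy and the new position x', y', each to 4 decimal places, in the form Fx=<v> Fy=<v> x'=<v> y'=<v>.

F_att = 1/4·(g−p) = 1/4·(7,3) = (1.7500,0.7500)
o1: d²=130 > ρ²=52 → inactive
o2: d²=52 ≤ ρ²=52; F_rep = 23·(-4,-6)/52² = (-0.0340,-0.0510)
o3: d²=202 > ρ²=52 → inactive
F = F_att + ΣF_rep = (1.7160,0.6990)
p' = p + 1/4·F = (1.4290,1.1747)

Fx=1.7160 Fy=0.6990 x'=1.4290 y'=1.1747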